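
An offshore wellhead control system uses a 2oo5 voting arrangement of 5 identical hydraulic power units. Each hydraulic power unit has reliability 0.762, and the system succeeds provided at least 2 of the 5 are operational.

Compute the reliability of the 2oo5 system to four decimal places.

R = Σ_{i=2}^{5} C(5,i) p^i (1−p)^{5−i} with p = 0.762
C(5,2)·0.762^2·0.238^3 = 0.078278
C(5,3)·0.762^3·0.238^2 = 0.250622
C(5,4)·0.762^4·0.238^1 = 0.401205
C(5,5)·0.762^5·0.238^0 = 0.256906
Sum = 0.9870

0.9870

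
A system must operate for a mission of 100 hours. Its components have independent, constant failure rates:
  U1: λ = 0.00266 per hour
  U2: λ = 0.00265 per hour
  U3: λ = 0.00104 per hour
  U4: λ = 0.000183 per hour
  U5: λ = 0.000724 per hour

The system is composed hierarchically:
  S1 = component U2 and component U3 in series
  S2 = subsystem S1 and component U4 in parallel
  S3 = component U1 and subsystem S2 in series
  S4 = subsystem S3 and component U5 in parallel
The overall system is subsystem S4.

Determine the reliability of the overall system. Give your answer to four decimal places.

0.9834

R(U1) = exp(−0.00266 × 100) = 0.766439
R(U2) = exp(−0.00265 × 100) = 0.767206
R(U3) = exp(−0.00104 × 100) = 0.901225
R(U4) = exp(−0.000183 × 100) = 0.981866
R(U5) = exp(−0.000724 × 100) = 0.930159
Series (U2 and U3): 0.767206 × 0.901225 = 0.691425
Parallel ([0.691425] and U4): 1 − (1 − 0.691425)(1 − 0.981866) = 0.994404
Series (U1 and [0.994404]): 0.766439 × 0.994404 = 0.762150
Parallel ([0.762150] and U5): 1 − (1 − 0.762150)(1 − 0.930159) = 0.9834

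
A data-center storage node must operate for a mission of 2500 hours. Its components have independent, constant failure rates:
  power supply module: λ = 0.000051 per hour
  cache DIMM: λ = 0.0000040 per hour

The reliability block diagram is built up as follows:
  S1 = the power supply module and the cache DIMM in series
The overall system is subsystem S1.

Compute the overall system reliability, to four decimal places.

0.8715

R(power supply module) = exp(−0.000051 × 2500) = 0.880293
R(cache DIMM) = exp(−0.0000040 × 2500) = 0.990050
Series (power supply module and cache DIMM): 0.880293 × 0.990050 = 0.8715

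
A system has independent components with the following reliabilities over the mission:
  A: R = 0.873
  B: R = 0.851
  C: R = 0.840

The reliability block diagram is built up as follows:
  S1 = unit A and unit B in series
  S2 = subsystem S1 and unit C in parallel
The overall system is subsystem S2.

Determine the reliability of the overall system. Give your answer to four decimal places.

Series (A and B): 0.873000 × 0.851000 = 0.742923
Parallel ([0.742923] and C): 1 − (1 − 0.742923)(1 − 0.840000) = 0.9589

0.9589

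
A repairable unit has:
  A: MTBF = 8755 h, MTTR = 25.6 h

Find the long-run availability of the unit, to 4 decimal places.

A(A) = MTBF/(MTBF+MTTR) = 8755/(8755+25.6) = 0.9971

0.9971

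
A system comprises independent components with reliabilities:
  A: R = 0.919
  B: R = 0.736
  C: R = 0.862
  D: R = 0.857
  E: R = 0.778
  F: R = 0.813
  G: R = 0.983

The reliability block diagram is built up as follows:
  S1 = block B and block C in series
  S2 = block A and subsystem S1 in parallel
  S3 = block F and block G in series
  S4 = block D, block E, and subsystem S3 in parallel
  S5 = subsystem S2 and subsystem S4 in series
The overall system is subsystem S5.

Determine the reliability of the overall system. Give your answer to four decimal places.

Series (B and C): 0.736000 × 0.862000 = 0.634432
Parallel (A and [0.634432]): 1 − (1 − 0.919000)(1 − 0.634432) = 0.970389
Series (F and G): 0.813000 × 0.983000 = 0.799179
Parallel (D, E, and [0.799179]): 1 − (1 − 0.857000)(1 − 0.778000)(1 − 0.799179) = 0.993625
Series ([0.970389] and [0.993625]): 0.970389 × 0.993625 = 0.9642

0.9642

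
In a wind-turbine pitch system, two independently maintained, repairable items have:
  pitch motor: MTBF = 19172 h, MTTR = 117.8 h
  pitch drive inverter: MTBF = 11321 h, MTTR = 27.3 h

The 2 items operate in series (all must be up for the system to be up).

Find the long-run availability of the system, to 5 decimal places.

A(pitch motor) = MTBF/(MTBF+MTTR) = 19172/(19172+117.8) = 0.993893
A(pitch drive inverter) = MTBF/(MTBF+MTTR) = 11321/(11321+27.3) = 0.997594
Series availability: 0.993893 × 0.997594 = 0.99150

0.99150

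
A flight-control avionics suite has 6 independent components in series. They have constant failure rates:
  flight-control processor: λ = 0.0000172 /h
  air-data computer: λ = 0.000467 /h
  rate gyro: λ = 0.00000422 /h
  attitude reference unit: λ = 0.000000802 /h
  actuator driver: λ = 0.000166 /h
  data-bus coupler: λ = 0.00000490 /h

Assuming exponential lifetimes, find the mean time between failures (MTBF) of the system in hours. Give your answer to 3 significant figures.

Series of exponential components: λ_sys = Σ λ_i
λ_sys = 0.0000172 + 0.000467 + 0.00000422 + 0.000000802 + 0.000166 + 0.00000490 = 6.6012e-04 /h
MTBF = 1 / λ_sys = 1510 h

1510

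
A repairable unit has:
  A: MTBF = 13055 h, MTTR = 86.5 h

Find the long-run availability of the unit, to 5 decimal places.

0.99342

A(A) = MTBF/(MTBF+MTTR) = 13055/(13055+86.5) = 0.99342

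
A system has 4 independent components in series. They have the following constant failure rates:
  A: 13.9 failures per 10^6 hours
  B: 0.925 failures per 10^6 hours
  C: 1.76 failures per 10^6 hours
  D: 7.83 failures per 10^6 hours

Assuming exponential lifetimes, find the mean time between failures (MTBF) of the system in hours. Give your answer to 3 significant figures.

41000

Series of exponential components: λ_sys = Σ λ_i
λ_sys = 0.0000139 + 0.000000925 + 0.00000176 + 0.00000783 = 2.4415e-05 /h
MTBF = 1 / λ_sys = 41000 h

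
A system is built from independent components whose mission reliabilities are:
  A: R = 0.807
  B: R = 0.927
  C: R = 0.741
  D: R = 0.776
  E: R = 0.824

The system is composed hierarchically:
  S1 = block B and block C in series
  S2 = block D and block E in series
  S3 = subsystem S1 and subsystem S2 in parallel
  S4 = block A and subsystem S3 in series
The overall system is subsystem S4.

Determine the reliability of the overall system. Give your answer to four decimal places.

0.7159

Series (B and C): 0.927000 × 0.741000 = 0.686907
Series (D and E): 0.776000 × 0.824000 = 0.639424
Parallel ([0.686907] and [0.639424]): 1 − (1 − 0.686907)(1 − 0.639424) = 0.887106
Series (A and [0.887106]): 0.807000 × 0.887106 = 0.7159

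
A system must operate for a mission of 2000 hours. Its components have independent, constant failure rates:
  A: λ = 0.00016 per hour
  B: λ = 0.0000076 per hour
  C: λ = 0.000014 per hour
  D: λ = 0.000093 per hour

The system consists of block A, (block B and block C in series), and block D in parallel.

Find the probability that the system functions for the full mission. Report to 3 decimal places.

R(A) = exp(−0.00016 × 2000) = 0.72615
R(B) = exp(−0.0000076 × 2000) = 0.98491
R(C) = exp(−0.000014 × 2000) = 0.97239
R(D) = exp(−0.000093 × 2000) = 0.83027
Series (B and C): 0.98491 × 0.97239 = 0.95772
Parallel (A, [0.95772], and D): 1 − (1 − 0.72615)(1 − 0.95772)(1 − 0.83027) = 0.998

0.998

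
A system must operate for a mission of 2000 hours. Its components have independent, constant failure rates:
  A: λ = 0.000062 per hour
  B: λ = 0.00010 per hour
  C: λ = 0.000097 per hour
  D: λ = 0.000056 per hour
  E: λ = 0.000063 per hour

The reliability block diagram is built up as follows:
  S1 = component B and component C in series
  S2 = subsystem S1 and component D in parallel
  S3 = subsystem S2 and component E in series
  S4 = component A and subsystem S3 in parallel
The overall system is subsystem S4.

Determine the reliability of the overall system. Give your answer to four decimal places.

0.9826

R(A) = exp(−0.000062 × 2000) = 0.883380
R(B) = exp(−0.00010 × 2000) = 0.818731
R(C) = exp(−0.000097 × 2000) = 0.823658
R(D) = exp(−0.000056 × 2000) = 0.894044
R(E) = exp(−0.000063 × 2000) = 0.881615
Series (B and C): 0.818731 × 0.823658 = 0.674354
Parallel ([0.674354] and D): 1 − (1 − 0.674354)(1 − 0.894044) = 0.965496
Series ([0.965496] and E): 0.965496 × 0.881615 = 0.851196
Parallel (A and [0.851196]): 1 − (1 − 0.883380)(1 − 0.851196) = 0.9826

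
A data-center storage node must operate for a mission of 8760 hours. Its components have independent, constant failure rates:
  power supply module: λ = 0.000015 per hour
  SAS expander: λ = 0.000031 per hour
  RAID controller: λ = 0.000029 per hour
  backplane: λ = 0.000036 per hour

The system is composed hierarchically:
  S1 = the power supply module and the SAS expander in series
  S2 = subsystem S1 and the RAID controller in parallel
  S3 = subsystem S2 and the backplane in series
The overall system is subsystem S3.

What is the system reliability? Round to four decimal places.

0.6752

R(power supply module) = exp(−0.000015 × 8760) = 0.876867
R(SAS expander) = exp(−0.000031 × 8760) = 0.762190
R(RAID controller) = exp(−0.000029 × 8760) = 0.775661
R(backplane) = exp(−0.000036 × 8760) = 0.729526
Series (power supply module and SAS expander): 0.876867 × 0.762190 = 0.668339
Parallel ([0.668339] and RAID controller): 1 − (1 − 0.668339)(1 − 0.775661) = 0.925596
Series ([0.925596] and backplane): 0.925596 × 0.729526 = 0.6752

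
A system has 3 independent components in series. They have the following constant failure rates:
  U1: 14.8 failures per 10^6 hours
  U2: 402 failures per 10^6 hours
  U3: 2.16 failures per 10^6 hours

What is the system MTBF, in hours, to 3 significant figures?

Series of exponential components: λ_sys = Σ λ_i
λ_sys = 0.0000148 + 0.000402 + 0.00000216 = 4.1896e-04 /h
MTBF = 1 / λ_sys = 2390 h

2390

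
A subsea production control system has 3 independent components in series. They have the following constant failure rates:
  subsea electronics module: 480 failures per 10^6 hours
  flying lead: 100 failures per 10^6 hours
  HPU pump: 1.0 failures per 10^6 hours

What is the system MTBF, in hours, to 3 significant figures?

Series of exponential components: λ_sys = Σ λ_i
λ_sys = 0.00048 + 0.00010 + 0.0000010 = 5.8100e-04 /h
MTBF = 1 / λ_sys = 1720 h

1720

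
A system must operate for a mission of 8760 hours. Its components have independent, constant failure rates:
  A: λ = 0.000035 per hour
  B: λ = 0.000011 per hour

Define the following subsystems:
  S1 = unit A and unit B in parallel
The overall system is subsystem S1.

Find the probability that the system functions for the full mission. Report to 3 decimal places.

0.976

R(A) = exp(−0.000035 × 8760) = 0.73594
R(B) = exp(−0.000011 × 8760) = 0.90814
Parallel (A and B): 1 − (1 − 0.73594)(1 − 0.90814) = 0.976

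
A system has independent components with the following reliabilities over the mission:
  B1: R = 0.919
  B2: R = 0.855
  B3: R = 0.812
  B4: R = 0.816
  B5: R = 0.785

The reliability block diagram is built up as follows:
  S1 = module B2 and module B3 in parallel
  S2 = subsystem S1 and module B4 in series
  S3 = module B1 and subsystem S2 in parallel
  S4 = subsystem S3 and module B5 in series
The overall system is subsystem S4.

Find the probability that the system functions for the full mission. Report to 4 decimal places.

0.7719

Parallel (B2 and B3): 1 − (1 − 0.855000)(1 − 0.812000) = 0.972740
Series ([0.972740] and B4): 0.972740 × 0.816000 = 0.793756
Parallel (B1 and [0.793756]): 1 − (1 − 0.919000)(1 − 0.793756) = 0.983294
Series ([0.983294] and B5): 0.983294 × 0.785000 = 0.7719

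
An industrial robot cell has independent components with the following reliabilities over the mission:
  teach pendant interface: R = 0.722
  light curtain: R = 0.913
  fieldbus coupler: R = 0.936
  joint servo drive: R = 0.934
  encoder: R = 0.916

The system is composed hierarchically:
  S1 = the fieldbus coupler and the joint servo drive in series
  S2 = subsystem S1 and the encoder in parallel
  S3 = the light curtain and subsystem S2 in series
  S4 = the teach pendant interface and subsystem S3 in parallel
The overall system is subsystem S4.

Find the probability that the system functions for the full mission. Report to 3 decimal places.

Series (fieldbus coupler and joint servo drive): 0.93600 × 0.93400 = 0.87422
Parallel ([0.87422] and encoder): 1 − (1 − 0.87422)(1 − 0.91600) = 0.98943
Series (light curtain and [0.98943]): 0.91300 × 0.98943 = 0.90335
Parallel (teach pendant interface and [0.90335]): 1 − (1 − 0.72200)(1 − 0.90335) = 0.973

0.973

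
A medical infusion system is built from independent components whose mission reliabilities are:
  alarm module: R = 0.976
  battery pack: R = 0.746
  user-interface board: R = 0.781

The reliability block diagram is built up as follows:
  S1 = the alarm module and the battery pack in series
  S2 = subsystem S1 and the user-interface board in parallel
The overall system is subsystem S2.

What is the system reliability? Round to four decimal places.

Series (alarm module and battery pack): 0.976000 × 0.746000 = 0.728096
Parallel ([0.728096] and user-interface board): 1 − (1 − 0.728096)(1 − 0.781000) = 0.9405

0.9405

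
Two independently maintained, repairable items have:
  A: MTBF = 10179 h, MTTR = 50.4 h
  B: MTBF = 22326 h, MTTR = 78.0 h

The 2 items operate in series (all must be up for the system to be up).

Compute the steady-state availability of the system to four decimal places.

A(A) = MTBF/(MTBF+MTTR) = 10179/(10179+50.4) = 0.995073
A(B) = MTBF/(MTBF+MTTR) = 22326/(22326+78.0) = 0.996518
Series availability: 0.995073 × 0.996518 = 0.9916

0.9916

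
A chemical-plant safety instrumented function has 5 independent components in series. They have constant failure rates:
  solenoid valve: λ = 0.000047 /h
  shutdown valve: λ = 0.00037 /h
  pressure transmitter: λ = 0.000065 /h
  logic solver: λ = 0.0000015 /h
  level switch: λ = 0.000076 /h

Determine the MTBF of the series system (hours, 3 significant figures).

1790

Series of exponential components: λ_sys = Σ λ_i
λ_sys = 0.000047 + 0.00037 + 0.000065 + 0.0000015 + 0.000076 = 5.5950e-04 /h
MTBF = 1 / λ_sys = 1790 h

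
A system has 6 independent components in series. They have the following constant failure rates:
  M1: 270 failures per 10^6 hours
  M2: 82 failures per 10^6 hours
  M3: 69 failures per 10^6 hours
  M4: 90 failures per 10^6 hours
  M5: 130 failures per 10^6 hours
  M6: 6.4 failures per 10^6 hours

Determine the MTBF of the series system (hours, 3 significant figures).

Series of exponential components: λ_sys = Σ λ_i
λ_sys = 0.00027 + 0.000082 + 0.000069 + 0.000090 + 0.00013 + 0.0000064 = 6.4740e-04 /h
MTBF = 1 / λ_sys = 1540 h

1540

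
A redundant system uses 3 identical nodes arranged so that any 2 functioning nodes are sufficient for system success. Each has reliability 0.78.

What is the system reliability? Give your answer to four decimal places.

0.8761

R = Σ_{i=2}^{3} C(3,i) p^i (1−p)^{3−i} with p = 0.78
C(3,2)·0.78^2·0.22^1 = 0.401544
C(3,3)·0.78^3·0.22^0 = 0.474552
Sum = 0.8761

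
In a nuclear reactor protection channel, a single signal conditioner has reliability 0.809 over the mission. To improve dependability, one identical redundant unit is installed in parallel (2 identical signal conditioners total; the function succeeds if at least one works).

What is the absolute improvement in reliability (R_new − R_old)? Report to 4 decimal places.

0.1545

R_before = 0.809
R_after = 1 − (1 − 0.809)^2 = 0.9635
ΔR = 0.9635 − 0.809 = 0.1545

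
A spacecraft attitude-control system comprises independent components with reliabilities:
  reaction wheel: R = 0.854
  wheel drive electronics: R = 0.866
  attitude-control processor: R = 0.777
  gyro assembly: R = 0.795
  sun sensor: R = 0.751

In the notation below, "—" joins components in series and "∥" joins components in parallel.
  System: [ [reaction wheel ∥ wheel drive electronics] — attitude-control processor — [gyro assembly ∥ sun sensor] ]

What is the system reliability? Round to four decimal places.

0.7229

Parallel (reaction wheel and wheel drive electronics): 1 − (1 − 0.854000)(1 − 0.866000) = 0.980436
Parallel (gyro assembly and sun sensor): 1 − (1 − 0.795000)(1 − 0.751000) = 0.948955
Series ([0.980436], attitude-control processor, and [0.948955]): 0.980436 × 0.777000 × 0.948955 = 0.7229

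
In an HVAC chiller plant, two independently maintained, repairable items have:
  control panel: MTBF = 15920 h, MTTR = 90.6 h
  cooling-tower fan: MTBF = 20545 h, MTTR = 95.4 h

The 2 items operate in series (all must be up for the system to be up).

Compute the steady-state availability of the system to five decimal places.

A(control panel) = MTBF/(MTBF+MTTR) = 15920/(15920+90.6) = 0.994341
A(cooling-tower fan) = MTBF/(MTBF+MTTR) = 20545/(20545+95.4) = 0.995378
Series availability: 0.994341 × 0.995378 = 0.98975

0.98975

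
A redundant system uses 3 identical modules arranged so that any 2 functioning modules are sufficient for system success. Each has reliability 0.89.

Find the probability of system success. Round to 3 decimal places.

0.966

R = Σ_{i=2}^{3} C(3,i) p^i (1−p)^{3−i} with p = 0.89
C(3,2)·0.89^2·0.11^1 = 0.26139
C(3,3)·0.89^3·0.11^0 = 0.70497
Sum = 0.966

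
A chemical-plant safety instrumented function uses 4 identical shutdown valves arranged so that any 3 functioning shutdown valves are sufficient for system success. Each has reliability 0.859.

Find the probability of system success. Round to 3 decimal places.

R = Σ_{i=3}^{4} C(4,i) p^i (1−p)^{4−i} with p = 0.859
C(4,3)·0.859^3·0.141^1 = 0.35749
C(4,4)·0.859^4·0.141^0 = 0.54447
Sum = 0.902

0.902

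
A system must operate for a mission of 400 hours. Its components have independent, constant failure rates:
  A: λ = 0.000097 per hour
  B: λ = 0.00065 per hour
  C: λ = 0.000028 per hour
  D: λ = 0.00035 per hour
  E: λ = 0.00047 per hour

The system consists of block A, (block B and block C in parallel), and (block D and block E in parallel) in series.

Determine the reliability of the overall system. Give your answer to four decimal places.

0.9380

R(A) = exp(−0.000097 × 400) = 0.961943
R(B) = exp(−0.00065 × 400) = 0.771052
R(C) = exp(−0.000028 × 400) = 0.988862
R(D) = exp(−0.00035 × 400) = 0.869358
R(E) = exp(−0.00047 × 400) = 0.828615
Parallel (B and C): 1 − (1 − 0.771052)(1 − 0.988862) = 0.997450
Parallel (D and E): 1 − (1 − 0.869358)(1 − 0.828615) = 0.977610
Series (A, [0.997450], and [0.977610]): 0.961943 × 0.997450 × 0.977610 = 0.9380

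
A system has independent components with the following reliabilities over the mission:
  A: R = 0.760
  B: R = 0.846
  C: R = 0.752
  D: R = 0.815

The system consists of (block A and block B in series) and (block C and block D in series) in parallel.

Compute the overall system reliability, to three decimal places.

0.862

Series (A and B): 0.76000 × 0.84600 = 0.64296
Series (C and D): 0.75200 × 0.81500 = 0.61288
Parallel ([0.64296] and [0.61288]): 1 − (1 − 0.64296)(1 − 0.61288) = 0.862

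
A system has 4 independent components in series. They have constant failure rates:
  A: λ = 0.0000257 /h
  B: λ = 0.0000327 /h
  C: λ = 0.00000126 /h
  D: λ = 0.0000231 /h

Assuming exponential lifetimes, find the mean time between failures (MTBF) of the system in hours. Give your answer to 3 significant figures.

12100

Series of exponential components: λ_sys = Σ λ_i
λ_sys = 0.0000257 + 0.0000327 + 0.00000126 + 0.0000231 = 8.2760e-05 /h
MTBF = 1 / λ_sys = 12100 h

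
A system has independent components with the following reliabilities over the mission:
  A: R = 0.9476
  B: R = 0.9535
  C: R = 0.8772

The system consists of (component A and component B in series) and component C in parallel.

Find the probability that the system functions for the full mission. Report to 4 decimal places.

0.9882

Series (A and B): 0.947600 × 0.953500 = 0.903537
Parallel ([0.903537] and C): 1 − (1 − 0.903537)(1 − 0.877200) = 0.9882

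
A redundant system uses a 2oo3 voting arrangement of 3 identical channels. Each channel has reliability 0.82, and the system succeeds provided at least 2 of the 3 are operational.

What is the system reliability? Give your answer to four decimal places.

R = Σ_{i=2}^{3} C(3,i) p^i (1−p)^{3−i} with p = 0.82
C(3,2)·0.82^2·0.18^1 = 0.363096
C(3,3)·0.82^3·0.18^0 = 0.551368
Sum = 0.9145

0.9145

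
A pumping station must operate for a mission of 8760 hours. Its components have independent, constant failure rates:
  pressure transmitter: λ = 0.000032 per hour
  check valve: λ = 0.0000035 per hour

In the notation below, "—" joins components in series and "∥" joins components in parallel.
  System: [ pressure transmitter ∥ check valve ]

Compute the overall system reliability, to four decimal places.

0.9926

R(pressure transmitter) = exp(−0.000032 × 8760) = 0.755542
R(check valve) = exp(−0.0000035 × 8760) = 0.969805
Parallel (pressure transmitter and check valve): 1 − (1 − 0.755542)(1 − 0.969805) = 0.9926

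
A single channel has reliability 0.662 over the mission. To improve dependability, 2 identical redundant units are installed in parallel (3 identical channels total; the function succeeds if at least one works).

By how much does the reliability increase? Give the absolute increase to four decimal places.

0.2994

R_before = 0.662
R_after = 1 − (1 − 0.662)^3 = 0.9614
ΔR = 0.9614 − 0.662 = 0.2994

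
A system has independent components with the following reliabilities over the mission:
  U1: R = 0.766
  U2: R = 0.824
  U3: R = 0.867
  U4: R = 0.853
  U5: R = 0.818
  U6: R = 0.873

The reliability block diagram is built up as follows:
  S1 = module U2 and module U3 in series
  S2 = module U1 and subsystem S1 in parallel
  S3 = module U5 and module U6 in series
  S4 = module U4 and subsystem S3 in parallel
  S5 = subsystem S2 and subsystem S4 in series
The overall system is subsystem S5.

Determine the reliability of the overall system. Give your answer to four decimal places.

0.8940

Series (U2 and U3): 0.824000 × 0.867000 = 0.714408
Parallel (U1 and [0.714408]): 1 − (1 − 0.766000)(1 − 0.714408) = 0.933171
Series (U5 and U6): 0.818000 × 0.873000 = 0.714114
Parallel (U4 and [0.714114]): 1 − (1 − 0.853000)(1 − 0.714114) = 0.957975
Series ([0.933171] and [0.957975]): 0.933171 × 0.957975 = 0.8940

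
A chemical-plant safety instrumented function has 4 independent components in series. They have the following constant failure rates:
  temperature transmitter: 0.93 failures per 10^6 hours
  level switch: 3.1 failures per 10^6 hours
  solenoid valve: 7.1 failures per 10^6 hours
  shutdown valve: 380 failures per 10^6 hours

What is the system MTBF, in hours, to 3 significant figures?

2560

Series of exponential components: λ_sys = Σ λ_i
λ_sys = 0.00000093 + 0.0000031 + 0.0000071 + 0.00038 = 3.9113e-04 /h
MTBF = 1 / λ_sys = 2560 h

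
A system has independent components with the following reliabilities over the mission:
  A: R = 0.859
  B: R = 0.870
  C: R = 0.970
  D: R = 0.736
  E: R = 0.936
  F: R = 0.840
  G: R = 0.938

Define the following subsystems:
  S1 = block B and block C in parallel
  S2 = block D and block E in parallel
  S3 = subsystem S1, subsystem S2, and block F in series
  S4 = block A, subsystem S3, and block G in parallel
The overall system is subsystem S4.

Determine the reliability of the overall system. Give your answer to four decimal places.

Parallel (B and C): 1 − (1 − 0.870000)(1 − 0.970000) = 0.996100
Parallel (D and E): 1 − (1 − 0.736000)(1 − 0.936000) = 0.983104
Series ([0.996100], [0.983104], and F): 0.996100 × 0.983104 × 0.840000 = 0.822587
Parallel (A, [0.822587], and G): 1 − (1 − 0.859000)(1 − 0.822587)(1 − 0.938000) = 0.9984

0.9984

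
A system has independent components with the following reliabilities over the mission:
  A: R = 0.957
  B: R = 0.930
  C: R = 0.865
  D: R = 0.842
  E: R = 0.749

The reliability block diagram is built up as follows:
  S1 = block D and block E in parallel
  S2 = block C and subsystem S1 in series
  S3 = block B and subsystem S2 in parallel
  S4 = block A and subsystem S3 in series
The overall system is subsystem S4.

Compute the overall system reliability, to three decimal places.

0.946

Parallel (D and E): 1 − (1 − 0.84200)(1 − 0.74900) = 0.96034
Series (C and [0.96034]): 0.86500 × 0.96034 = 0.83069
Parallel (B and [0.83069]): 1 − (1 − 0.93000)(1 − 0.83069) = 0.98815
Series (A and [0.98815]): 0.95700 × 0.98815 = 0.946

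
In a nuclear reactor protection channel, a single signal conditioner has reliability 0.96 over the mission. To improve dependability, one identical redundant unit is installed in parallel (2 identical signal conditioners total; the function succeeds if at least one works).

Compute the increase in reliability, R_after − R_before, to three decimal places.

R_before = 0.96
R_after = 1 − (1 − 0.96)^2 = 0.998
ΔR = 0.998 − 0.96 = 0.038

0.038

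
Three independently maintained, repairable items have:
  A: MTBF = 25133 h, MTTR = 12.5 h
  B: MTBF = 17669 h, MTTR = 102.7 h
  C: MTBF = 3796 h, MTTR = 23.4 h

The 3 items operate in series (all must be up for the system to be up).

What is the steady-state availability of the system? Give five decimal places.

A(A) = MTBF/(MTBF+MTTR) = 25133/(25133+12.5) = 0.999503
A(B) = MTBF/(MTBF+MTTR) = 17669/(17669+102.7) = 0.994221
A(C) = MTBF/(MTBF+MTTR) = 3796/(3796+23.4) = 0.993873
Series availability: 0.999503 × 0.994221 × 0.993873 = 0.98764

0.98764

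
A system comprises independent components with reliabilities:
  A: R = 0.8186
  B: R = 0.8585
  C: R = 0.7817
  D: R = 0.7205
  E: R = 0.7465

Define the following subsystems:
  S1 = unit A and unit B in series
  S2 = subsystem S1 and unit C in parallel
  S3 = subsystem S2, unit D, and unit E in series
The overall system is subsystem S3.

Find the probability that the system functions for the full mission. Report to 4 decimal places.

0.5030

Series (A and B): 0.818600 × 0.858500 = 0.702768
Parallel ([0.702768] and C): 1 − (1 − 0.702768)(1 − 0.781700) = 0.935114
Series ([0.935114], D, and E): 0.935114 × 0.720500 × 0.746500 = 0.5030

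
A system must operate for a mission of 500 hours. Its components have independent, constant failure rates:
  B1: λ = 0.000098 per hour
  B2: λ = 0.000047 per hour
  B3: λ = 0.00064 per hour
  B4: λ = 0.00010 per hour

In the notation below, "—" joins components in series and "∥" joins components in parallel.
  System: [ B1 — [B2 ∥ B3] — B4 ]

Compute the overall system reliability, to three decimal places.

0.900

R(B1) = exp(−0.000098 × 500) = 0.95218
R(B2) = exp(−0.000047 × 500) = 0.97677
R(B3) = exp(−0.00064 × 500) = 0.72615
R(B4) = exp(−0.00010 × 500) = 0.95123
Parallel (B2 and B3): 1 − (1 − 0.97677)(1 − 0.72615) = 0.99364
Series (B1, [0.99364], and B4): 0.95218 × 0.99364 × 0.95123 = 0.900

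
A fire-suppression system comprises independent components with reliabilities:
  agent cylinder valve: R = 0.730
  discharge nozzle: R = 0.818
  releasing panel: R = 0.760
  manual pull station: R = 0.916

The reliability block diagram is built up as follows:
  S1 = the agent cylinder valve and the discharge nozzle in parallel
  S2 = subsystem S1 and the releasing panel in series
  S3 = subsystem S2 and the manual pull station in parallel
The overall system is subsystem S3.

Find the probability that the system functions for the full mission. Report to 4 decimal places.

0.9767

Parallel (agent cylinder valve and discharge nozzle): 1 − (1 − 0.730000)(1 − 0.818000) = 0.950860
Series ([0.950860] and releasing panel): 0.950860 × 0.760000 = 0.722654
Parallel ([0.722654] and manual pull station): 1 − (1 − 0.722654)(1 − 0.916000) = 0.9767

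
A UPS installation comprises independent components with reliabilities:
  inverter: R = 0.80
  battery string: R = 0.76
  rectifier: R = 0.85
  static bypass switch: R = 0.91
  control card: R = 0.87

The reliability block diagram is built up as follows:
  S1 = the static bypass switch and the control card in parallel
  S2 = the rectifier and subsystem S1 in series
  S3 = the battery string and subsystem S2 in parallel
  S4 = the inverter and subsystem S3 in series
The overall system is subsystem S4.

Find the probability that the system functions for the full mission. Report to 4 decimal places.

0.7693

Parallel (static bypass switch and control card): 1 − (1 − 0.910000)(1 − 0.870000) = 0.988300
Series (rectifier and [0.988300]): 0.850000 × 0.988300 = 0.840055
Parallel (battery string and [0.840055]): 1 − (1 − 0.760000)(1 − 0.840055) = 0.961613
Series (inverter and [0.961613]): 0.800000 × 0.961613 = 0.7693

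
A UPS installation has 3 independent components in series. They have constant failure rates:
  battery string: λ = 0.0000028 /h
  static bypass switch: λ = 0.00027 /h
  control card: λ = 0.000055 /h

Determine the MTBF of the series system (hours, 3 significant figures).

3050

Series of exponential components: λ_sys = Σ λ_i
λ_sys = 0.0000028 + 0.00027 + 0.000055 = 3.2780e-04 /h
MTBF = 1 / λ_sys = 3050 h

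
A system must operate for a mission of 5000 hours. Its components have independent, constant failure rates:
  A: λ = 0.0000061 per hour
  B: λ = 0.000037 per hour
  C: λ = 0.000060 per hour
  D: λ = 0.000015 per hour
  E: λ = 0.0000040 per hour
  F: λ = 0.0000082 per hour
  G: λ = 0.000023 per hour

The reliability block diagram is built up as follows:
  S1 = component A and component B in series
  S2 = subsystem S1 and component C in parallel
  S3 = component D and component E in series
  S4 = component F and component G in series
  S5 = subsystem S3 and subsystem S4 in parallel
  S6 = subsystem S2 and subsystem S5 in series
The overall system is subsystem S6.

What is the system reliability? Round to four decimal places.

R(A) = exp(−0.0000061 × 5000) = 0.969960
R(B) = exp(−0.000037 × 5000) = 0.831104
R(C) = exp(−0.000060 × 5000) = 0.740818
R(D) = exp(−0.000015 × 5000) = 0.927743
R(E) = exp(−0.0000040 × 5000) = 0.980199
R(F) = exp(−0.0000082 × 5000) = 0.959829
R(G) = exp(−0.000023 × 5000) = 0.891366
Series (A and B): 0.969960 × 0.831104 = 0.806138
Parallel ([0.806138] and C): 1 − (1 − 0.806138)(1 − 0.740818) = 0.949754
Series (D and E): 0.927743 × 0.980199 = 0.909373
Series (F and G): 0.959829 × 0.891366 = 0.855559
Parallel ([0.909373] and [0.855559]): 1 − (1 − 0.909373)(1 − 0.855559) = 0.986910
Series ([0.949754] and [0.986910]): 0.949754 × 0.986910 = 0.9373

0.9373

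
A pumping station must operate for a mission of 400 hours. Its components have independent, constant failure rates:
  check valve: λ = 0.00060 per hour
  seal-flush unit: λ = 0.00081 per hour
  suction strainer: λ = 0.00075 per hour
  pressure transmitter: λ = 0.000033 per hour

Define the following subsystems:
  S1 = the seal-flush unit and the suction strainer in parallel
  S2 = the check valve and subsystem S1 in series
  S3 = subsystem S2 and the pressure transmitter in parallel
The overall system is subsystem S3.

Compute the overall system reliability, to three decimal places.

R(check valve) = exp(−0.00060 × 400) = 0.78663
R(seal-flush unit) = exp(−0.00081 × 400) = 0.72325
R(suction strainer) = exp(−0.00075 × 400) = 0.74082
R(pressure transmitter) = exp(−0.000033 × 400) = 0.98689
Parallel (seal-flush unit and suction strainer): 1 − (1 − 0.72325)(1 − 0.74082) = 0.92827
Series (check valve and [0.92827]): 0.78663 × 0.92827 = 0.73021
Parallel ([0.73021] and pressure transmitter): 1 − (1 − 0.73021)(1 − 0.98689) = 0.996

0.996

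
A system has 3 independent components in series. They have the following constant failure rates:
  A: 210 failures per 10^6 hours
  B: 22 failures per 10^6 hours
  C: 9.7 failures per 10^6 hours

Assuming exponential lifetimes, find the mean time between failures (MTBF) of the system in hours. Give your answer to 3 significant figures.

Series of exponential components: λ_sys = Σ λ_i
λ_sys = 0.00021 + 0.000022 + 0.0000097 = 2.4170e-04 /h
MTBF = 1 / λ_sys = 4140 h

4140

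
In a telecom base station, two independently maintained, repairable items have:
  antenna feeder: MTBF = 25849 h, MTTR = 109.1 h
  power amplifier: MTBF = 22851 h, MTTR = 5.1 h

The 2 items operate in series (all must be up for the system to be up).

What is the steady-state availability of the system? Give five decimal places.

0.99557

A(antenna feeder) = MTBF/(MTBF+MTTR) = 25849/(25849+109.1) = 0.995797
A(power amplifier) = MTBF/(MTBF+MTTR) = 22851/(22851+5.1) = 0.999777
Series availability: 0.995797 × 0.999777 = 0.99557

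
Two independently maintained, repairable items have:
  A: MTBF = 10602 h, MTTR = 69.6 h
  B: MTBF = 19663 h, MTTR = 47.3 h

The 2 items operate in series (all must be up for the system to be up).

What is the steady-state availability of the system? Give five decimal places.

A(A) = MTBF/(MTBF+MTTR) = 10602/(10602+69.6) = 0.993478
A(B) = MTBF/(MTBF+MTTR) = 19663/(19663+47.3) = 0.997600
Series availability: 0.993478 × 0.997600 = 0.99109

0.99109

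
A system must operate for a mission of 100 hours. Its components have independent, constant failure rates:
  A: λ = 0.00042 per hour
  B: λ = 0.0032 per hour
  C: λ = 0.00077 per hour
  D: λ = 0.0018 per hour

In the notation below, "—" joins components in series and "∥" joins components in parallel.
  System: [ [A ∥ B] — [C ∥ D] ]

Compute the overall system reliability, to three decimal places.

0.977

R(A) = exp(−0.00042 × 100) = 0.95887
R(B) = exp(−0.0032 × 100) = 0.72615
R(C) = exp(−0.00077 × 100) = 0.92589
R(D) = exp(−0.0018 × 100) = 0.83527
Parallel (A and B): 1 − (1 − 0.95887)(1 − 0.72615) = 0.98874
Parallel (C and D): 1 − (1 − 0.92589)(1 − 0.83527) = 0.98779
Series ([0.98874] and [0.98779]): 0.98874 × 0.98779 = 0.977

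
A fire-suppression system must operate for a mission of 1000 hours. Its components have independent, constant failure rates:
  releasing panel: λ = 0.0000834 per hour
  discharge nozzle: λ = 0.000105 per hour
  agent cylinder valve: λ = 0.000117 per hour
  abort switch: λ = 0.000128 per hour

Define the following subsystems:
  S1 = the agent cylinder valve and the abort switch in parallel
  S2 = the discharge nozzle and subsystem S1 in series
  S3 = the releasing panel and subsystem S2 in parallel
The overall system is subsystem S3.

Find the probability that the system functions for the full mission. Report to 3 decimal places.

0.991

R(releasing panel) = exp(−0.0000834 × 1000) = 0.91998
R(discharge nozzle) = exp(−0.000105 × 1000) = 0.90032
R(agent cylinder valve) = exp(−0.000117 × 1000) = 0.88959
R(abort switch) = exp(−0.000128 × 1000) = 0.87985
Parallel (agent cylinder valve and abort switch): 1 − (1 − 0.88959)(1 − 0.87985) = 0.98673
Series (discharge nozzle and [0.98673]): 0.90032 × 0.98673 = 0.88837
Parallel (releasing panel and [0.88837]): 1 − (1 − 0.91998)(1 − 0.88837) = 0.991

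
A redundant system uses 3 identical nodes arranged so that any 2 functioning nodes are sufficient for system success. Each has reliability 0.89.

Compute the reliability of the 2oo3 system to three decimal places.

0.966

R = Σ_{i=2}^{3} C(3,i) p^i (1−p)^{3−i} with p = 0.89
C(3,2)·0.89^2·0.11^1 = 0.26139
C(3,3)·0.89^3·0.11^0 = 0.70497
Sum = 0.966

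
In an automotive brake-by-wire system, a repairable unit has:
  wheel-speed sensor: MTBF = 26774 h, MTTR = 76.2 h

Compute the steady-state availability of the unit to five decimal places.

0.99716

A(wheel-speed sensor) = MTBF/(MTBF+MTTR) = 26774/(26774+76.2) = 0.99716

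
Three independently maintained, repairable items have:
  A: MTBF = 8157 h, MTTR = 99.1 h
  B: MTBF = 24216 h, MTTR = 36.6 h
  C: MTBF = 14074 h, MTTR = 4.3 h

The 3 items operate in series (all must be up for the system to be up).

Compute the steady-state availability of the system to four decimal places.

0.9862

A(A) = MTBF/(MTBF+MTTR) = 8157/(8157+99.1) = 0.987997
A(B) = MTBF/(MTBF+MTTR) = 24216/(24216+36.6) = 0.998491
A(C) = MTBF/(MTBF+MTTR) = 14074/(14074+4.3) = 0.999695
Series availability: 0.987997 × 0.998491 × 0.999695 = 0.9862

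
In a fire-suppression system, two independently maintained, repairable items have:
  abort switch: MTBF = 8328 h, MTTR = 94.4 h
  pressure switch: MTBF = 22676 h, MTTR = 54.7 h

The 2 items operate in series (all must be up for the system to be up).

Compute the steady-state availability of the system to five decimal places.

A(abort switch) = MTBF/(MTBF+MTTR) = 8328/(8328+94.4) = 0.988792
A(pressure switch) = MTBF/(MTBF+MTTR) = 22676/(22676+54.7) = 0.997594
Series availability: 0.988792 × 0.997594 = 0.98641

0.98641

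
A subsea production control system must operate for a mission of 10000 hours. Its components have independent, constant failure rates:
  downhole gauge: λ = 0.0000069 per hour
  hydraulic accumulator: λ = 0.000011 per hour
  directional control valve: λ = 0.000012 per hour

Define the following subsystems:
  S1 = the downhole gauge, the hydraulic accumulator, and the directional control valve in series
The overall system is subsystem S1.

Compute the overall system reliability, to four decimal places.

0.7416

R(downhole gauge) = exp(−0.0000069 × 10000) = 0.933327
R(hydraulic accumulator) = exp(−0.000011 × 10000) = 0.895834
R(directional control valve) = exp(−0.000012 × 10000) = 0.886920
Series (downhole gauge, hydraulic accumulator, and directional control valve): 0.933327 × 0.895834 × 0.886920 = 0.7416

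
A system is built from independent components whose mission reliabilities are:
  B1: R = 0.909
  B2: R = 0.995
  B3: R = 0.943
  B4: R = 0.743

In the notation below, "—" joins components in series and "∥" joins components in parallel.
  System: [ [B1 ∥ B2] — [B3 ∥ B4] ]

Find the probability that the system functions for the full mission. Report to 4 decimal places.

0.9849

Parallel (B1 and B2): 1 − (1 − 0.909000)(1 − 0.995000) = 0.999545
Parallel (B3 and B4): 1 − (1 − 0.943000)(1 − 0.743000) = 0.985351
Series ([0.999545] and [0.985351]): 0.999545 × 0.985351 = 0.9849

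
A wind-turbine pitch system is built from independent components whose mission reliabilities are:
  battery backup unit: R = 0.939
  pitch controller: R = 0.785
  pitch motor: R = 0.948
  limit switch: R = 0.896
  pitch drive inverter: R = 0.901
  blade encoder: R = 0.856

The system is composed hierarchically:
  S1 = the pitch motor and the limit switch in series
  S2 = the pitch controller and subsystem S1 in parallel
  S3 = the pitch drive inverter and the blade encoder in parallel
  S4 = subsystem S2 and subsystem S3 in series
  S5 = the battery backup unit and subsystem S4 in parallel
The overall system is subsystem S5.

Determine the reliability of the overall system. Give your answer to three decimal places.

Series (pitch motor and limit switch): 0.94800 × 0.89600 = 0.84941
Parallel (pitch controller and [0.84941]): 1 − (1 − 0.78500)(1 − 0.84941) = 0.96762
Parallel (pitch drive inverter and blade encoder): 1 − (1 − 0.90100)(1 − 0.85600) = 0.98574
Series ([0.96762] and [0.98574]): 0.96762 × 0.98574 = 0.95382
Parallel (battery backup unit and [0.95382]): 1 − (1 − 0.93900)(1 − 0.95382) = 0.997

0.997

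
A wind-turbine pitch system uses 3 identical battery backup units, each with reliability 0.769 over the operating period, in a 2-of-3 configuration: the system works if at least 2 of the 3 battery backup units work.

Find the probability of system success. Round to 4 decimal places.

0.8646

R = Σ_{i=2}^{3} C(3,i) p^i (1−p)^{3−i} with p = 0.769
C(3,2)·0.769^2·0.231^1 = 0.409813
C(3,3)·0.769^3·0.231^0 = 0.454757
Sum = 0.8646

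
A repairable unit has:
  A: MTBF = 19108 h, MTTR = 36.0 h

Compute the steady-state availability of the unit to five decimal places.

A(A) = MTBF/(MTBF+MTTR) = 19108/(19108+36.0) = 0.99812

0.99812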